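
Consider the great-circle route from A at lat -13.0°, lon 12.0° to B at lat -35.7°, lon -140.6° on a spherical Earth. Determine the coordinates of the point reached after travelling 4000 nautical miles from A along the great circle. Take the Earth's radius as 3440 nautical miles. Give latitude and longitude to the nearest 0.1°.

Write both endpoints as unit vectors p₁, p₂ with components (cos φ cos λ, cos φ sin λ, sin φ).
The central angle between the endpoints is δ = arccos(p₁·p₂) ≈ 2.179 rad (124.8°). The total great-circle distance is δ·R ≈ 2.179 × 3440 ≈ 7495 nmi, so the target fraction is f = 4000/7495 ≈ 0.534.
Interpolate at f ≈ 0.534 with slerp weights a = sin((1−f)δ)/sin δ ≈ 1.036, b = sin(fδ)/sin δ ≈ 1.118.
p = a·p₁ + b·p₂ ≈ (0.285, -0.367, -0.886); φ = arcsin(p_z) ≈ -62.32°, λ = atan2(p_y, p_x) ≈ -52.12°.

≈ lat -62.3°, lon -52.1°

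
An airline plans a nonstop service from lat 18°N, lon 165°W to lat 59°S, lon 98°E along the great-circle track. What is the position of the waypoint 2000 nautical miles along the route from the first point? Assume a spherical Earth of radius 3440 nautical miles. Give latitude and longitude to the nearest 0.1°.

≈ lat 10.4°S, lon 177.4°E

Convert each endpoint to a unit vector on the sphere (x = cos φ cos λ, y = cos φ sin λ, z = sin φ).
The central angle between the endpoints is δ = arccos(p₁·p₂) ≈ 1.901 rad (108.9°). The total great-circle distance is δ·R ≈ 1.901 × 3440 ≈ 6541 nmi, so the target fraction is f = 2000/6541 ≈ 0.306.
Interpolate at f ≈ 0.306 with slerp weights a = sin((1−f)δ)/sin δ ≈ 1.024, b = sin(fδ)/sin δ ≈ 0.581.
p = a·p₁ + b·p₂ ≈ (-0.982, 0.044, -0.181); φ = arcsin(p_z) ≈ -10.44°, λ = atan2(p_y, p_x) ≈ 177.43°.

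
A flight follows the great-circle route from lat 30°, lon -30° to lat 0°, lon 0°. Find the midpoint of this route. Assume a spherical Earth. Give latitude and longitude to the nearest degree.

Convert each endpoint to a unit vector on the sphere (x = cos φ cos λ, y = cos φ sin λ, z = sin φ).
The central angle between the endpoints is δ = arccos(p₁·p₂) ≈ 0.723 rad (41.4°).
Interpolate at f = 1/2 with slerp weights a = sin((1−f)δ)/sin δ ≈ 0.535, b = sin(fδ)/sin δ ≈ 0.535.
p = a·p₁ + b·p₂ ≈ (0.935, -0.231, 0.267); φ = arcsin(p_z) ≈ 15.50°, λ = atan2(p_y, p_x) ≈ -13.90°.

≈ lat 16°, lon -14°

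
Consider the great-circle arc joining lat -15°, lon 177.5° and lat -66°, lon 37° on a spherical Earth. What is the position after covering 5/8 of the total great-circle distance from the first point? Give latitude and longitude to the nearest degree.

≈ lat -69°, lon 140°

The haversine formula gives a central angle δ ≈ 1.638 rad (93.8°) between the endpoints.
Interpolate at f = 5/8 with slerp weights a = sin((1−f)δ)/sin δ ≈ 0.577, b = sin(fδ)/sin δ ≈ 0.856.
p = a·p₁ + b·p₂ ≈ (-0.279, 0.234, -0.931); φ = arcsin(p_z) ≈ -68.64°, λ = atan2(p_y, p_x) ≈ 140.06°.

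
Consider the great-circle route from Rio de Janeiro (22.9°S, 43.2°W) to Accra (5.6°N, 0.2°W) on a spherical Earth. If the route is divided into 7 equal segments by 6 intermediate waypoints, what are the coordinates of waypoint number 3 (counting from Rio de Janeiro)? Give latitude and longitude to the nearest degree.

≈ 11°S, 24°W

From cos δ = sin φ₁ sin φ₂ + cos φ₁ cos φ₂ cos Δλ, the central angle is δ ≈ 0.886 rad (50.8°).
Interpolate at f = 3/7 with slerp weights a = sin((1−f)δ)/sin δ ≈ 0.626, b = sin(fδ)/sin δ ≈ 0.479.
p = a·p₁ + b·p₂ ≈ (0.897, -0.396, -0.197); φ = arcsin(p_z) ≈ -11.36°, λ = atan2(p_y, p_x) ≈ -23.85°.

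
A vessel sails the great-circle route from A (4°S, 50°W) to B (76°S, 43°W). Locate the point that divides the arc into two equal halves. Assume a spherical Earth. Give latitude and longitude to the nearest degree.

Write both endpoints as unit vectors p₁, p₂ with components (cos φ cos λ, cos φ sin λ, sin φ).
The central angle between the endpoints is δ = arccos(p₁·p₂) ≈ 1.259 rad (72.1°).
Interpolate at f = 1/2 with slerp weights a = sin((1−f)δ)/sin δ ≈ 0.618, b = sin(fδ)/sin δ ≈ 0.618.
p = a·p₁ + b·p₂ ≈ (0.506, -0.575, -0.643); φ = arcsin(p_z) ≈ -40.03°, λ = atan2(p_y, p_x) ≈ -48.64°.

≈ (40°S, 49°W)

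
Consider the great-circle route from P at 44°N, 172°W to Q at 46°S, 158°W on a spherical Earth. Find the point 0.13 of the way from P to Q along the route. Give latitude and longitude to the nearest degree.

≈ 32°N, 170°W

Convert each endpoint to a unit vector on the sphere (x = cos φ cos λ, y = cos φ sin λ, z = sin φ).
The central angle between the endpoints is δ = arccos(p₁·p₂) ≈ 1.586 rad (90.9°).
Interpolate at f = 0.13 with slerp weights a = sin((1−f)δ)/sin δ ≈ 0.982, b = sin(fδ)/sin δ ≈ 0.205.
p = a·p₁ + b·p₂ ≈ (-0.831, -0.152, 0.535); φ = arcsin(p_z) ≈ 32.33°, λ = atan2(p_y, p_x) ≈ -169.67°.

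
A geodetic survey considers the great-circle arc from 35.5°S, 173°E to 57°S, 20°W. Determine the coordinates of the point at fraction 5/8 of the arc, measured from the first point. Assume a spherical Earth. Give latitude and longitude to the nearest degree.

≈ 84°S, 101°W

Convert each endpoint to a unit vector on the sphere (x = cos φ cos λ, y = cos φ sin λ, z = sin φ).
The central angle between the endpoints is δ = arccos(p₁·p₂) ≈ 1.516 rad (86.8°).
Interpolate at f = 5/8 with slerp weights a = sin((1−f)δ)/sin δ ≈ 0.539, b = sin(fδ)/sin δ ≈ 0.813.
p = a·p₁ + b·p₂ ≈ (-0.019, -0.098, -0.995); φ = arcsin(p_z) ≈ -84.27°, λ = atan2(p_y, p_x) ≈ -101.25°.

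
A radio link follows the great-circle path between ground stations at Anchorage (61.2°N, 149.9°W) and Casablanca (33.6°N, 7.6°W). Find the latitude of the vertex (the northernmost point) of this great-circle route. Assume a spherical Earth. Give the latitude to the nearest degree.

The great circle lies in the plane with unit normal n̂ = (p₁ × p₂)/|p₁ × p₂|.
Here n̂_z ≈ +0.249; the vertex latitude is φ_max = arccos|n̂_z| ≈ 75.6°.
Check via Clairaut: cos φ_max = |cos φ₁| · sin C = cos(61.2°)·sin(31.1°) ≈ 0.249, again giving ≈ 75.6°.

≈ 76°N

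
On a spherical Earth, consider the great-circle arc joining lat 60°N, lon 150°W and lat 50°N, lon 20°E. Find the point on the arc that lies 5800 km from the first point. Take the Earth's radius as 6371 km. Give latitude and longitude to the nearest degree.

≈ lat 67°N, lon 16°E

Write both endpoints as unit vectors p₁, p₂ with components (cos φ cos λ, cos φ sin λ, sin φ).
The central angle between the endpoints is δ = arccos(p₁·p₂) ≈ 1.217 rad (69.7°). The total great-circle distance is δ·R ≈ 1.217 × 6371 ≈ 7751 km, so the target fraction is f = 5800/7751 ≈ 0.748.
Interpolate at f ≈ 0.748 with slerp weights a = sin((1−f)δ)/sin δ ≈ 0.321, b = sin(fδ)/sin δ ≈ 0.842.
p = a·p₁ + b·p₂ ≈ (0.369, 0.105, 0.923); φ = arcsin(p_z) ≈ 67.42°, λ = atan2(p_y, p_x) ≈ 15.83°.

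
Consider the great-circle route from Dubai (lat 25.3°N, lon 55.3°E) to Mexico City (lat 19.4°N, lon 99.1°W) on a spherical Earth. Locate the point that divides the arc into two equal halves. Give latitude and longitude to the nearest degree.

From cos δ = sin φ₁ sin φ₂ + cos φ₁ cos φ₂ cos Δλ, the central angle is δ ≈ 2.249 rad (128.8°).
Interpolate at f = 1/2 with slerp weights a = sin((1−f)δ)/sin δ ≈ 1.158, b = sin(fδ)/sin δ ≈ 1.158.
p = a·p₁ + b·p₂ ≈ (0.423, -0.218, 0.879); φ = arcsin(p_z) ≈ 61.58°, λ = atan2(p_y, p_x) ≈ -27.23°.

≈ lat 62°N, lon 27°W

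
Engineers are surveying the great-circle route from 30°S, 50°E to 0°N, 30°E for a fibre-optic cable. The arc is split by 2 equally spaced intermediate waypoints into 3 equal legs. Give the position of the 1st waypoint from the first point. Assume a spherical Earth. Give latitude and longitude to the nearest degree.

≈ 20°S, 43°E

Convert each endpoint to a unit vector on the sphere (x = cos φ cos λ, y = cos φ sin λ, z = sin φ).
The central angle between the endpoints is δ = arccos(p₁·p₂) ≈ 0.620 rad (35.5°).
Interpolate at f = 1/3 with slerp weights a = sin((1−f)δ)/sin δ ≈ 0.691, b = sin(fδ)/sin δ ≈ 0.353.
p = a·p₁ + b·p₂ ≈ (0.691, 0.635, -0.346); φ = arcsin(p_z) ≈ -20.22°, λ = atan2(p_y, p_x) ≈ 42.60°.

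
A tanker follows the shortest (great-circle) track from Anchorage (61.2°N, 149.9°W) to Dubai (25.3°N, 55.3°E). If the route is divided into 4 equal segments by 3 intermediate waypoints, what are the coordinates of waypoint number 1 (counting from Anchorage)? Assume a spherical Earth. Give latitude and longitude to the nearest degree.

Write both endpoints as unit vectors p₁, p₂ with components (cos φ cos λ, cos φ sin λ, sin φ).
The central angle between the endpoints is δ = arccos(p₁·p₂) ≈ 1.590 rad (91.1°).
Interpolate at f = 1/4 with slerp weights a = sin((1−f)δ)/sin δ ≈ 0.930, b = sin(fδ)/sin δ ≈ 0.387.
p = a·p₁ + b·p₂ ≈ (-0.188, 0.063, 0.980); φ = arcsin(p_z) ≈ 78.55°, λ = atan2(p_y, p_x) ≈ 161.41°.

≈ (79°N, 161°E)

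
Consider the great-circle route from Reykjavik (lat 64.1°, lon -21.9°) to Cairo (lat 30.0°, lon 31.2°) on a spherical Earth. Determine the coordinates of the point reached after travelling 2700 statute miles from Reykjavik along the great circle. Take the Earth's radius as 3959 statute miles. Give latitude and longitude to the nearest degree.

≈ lat 37°, lon 26°

Convert each endpoint to a unit vector on the sphere (x = cos φ cos λ, y = cos φ sin λ, z = sin φ).
The central angle between the endpoints is δ = arccos(p₁·p₂) ≈ 0.827 rad (47.4°). The total great-circle distance is δ·R ≈ 0.827 × 3959 ≈ 3275 mi, so the target fraction is f = 2700/3275 ≈ 0.824.
Interpolate at f ≈ 0.824 with slerp weights a = sin((1−f)δ)/sin δ ≈ 0.197, b = sin(fδ)/sin δ ≈ 0.856.
p = a·p₁ + b·p₂ ≈ (0.714, 0.352, 0.605); φ = arcsin(p_z) ≈ 37.23°, λ = atan2(p_y, p_x) ≈ 26.25°.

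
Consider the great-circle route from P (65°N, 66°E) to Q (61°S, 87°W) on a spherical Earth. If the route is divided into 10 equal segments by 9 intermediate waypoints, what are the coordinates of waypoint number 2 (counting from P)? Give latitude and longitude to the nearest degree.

Write both endpoints as unit vectors p₁, p₂ with components (cos φ cos λ, cos φ sin λ, sin φ).
The central angle between the endpoints is δ = arccos(p₁·p₂) ≈ 2.919 rad (167.2°).
Interpolate at f = 2/10 with slerp weights a = sin((1−f)δ)/sin δ ≈ 3.264, b = sin(fδ)/sin δ ≈ 2.492.
p = a·p₁ + b·p₂ ≈ (0.624, 0.054, 0.779); φ = arcsin(p_z) ≈ 51.19°, λ = atan2(p_y, p_x) ≈ 4.94°.

≈ (51°N, 5°E)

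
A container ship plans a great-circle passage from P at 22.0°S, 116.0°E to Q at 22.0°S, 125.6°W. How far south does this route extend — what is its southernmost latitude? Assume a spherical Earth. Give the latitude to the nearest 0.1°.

The great circle lies in the plane with unit normal n̂ = (p₁ × p₂)/|p₁ × p₂|.
Here n̂_z ≈ +0.785; the vertex latitude is φ_max = arccos|n̂_z| ≈ 38.3°.
Check via Clairaut: cos φ_max = |cos φ₁| · sin C = cos(22.0°)·sin(122.1°) ≈ 0.785, again giving ≈ 38.3°.

≈ 38.3°S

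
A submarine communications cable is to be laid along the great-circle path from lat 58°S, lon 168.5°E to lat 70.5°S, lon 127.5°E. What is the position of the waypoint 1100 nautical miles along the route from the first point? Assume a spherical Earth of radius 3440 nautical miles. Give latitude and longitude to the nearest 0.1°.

≈ lat 69.6°S, lon 135.2°E

Convert each endpoint to a unit vector on the sphere (x = cos φ cos λ, y = cos φ sin λ, z = sin φ).
The central angle between the endpoints is δ = arccos(p₁·p₂) ≈ 0.368 rad (21.1°). The total great-circle distance is δ·R ≈ 0.368 × 3440 ≈ 1267 nmi, so the target fraction is f = 1100/1267 ≈ 0.868.
Interpolate at f ≈ 0.868 with slerp weights a = sin((1−f)δ)/sin δ ≈ 0.135, b = sin(fδ)/sin δ ≈ 0.873.
p = a·p₁ + b·p₂ ≈ (-0.247, 0.245, -0.937); φ = arcsin(p_z) ≈ -69.60°, λ = atan2(p_y, p_x) ≈ 135.24°.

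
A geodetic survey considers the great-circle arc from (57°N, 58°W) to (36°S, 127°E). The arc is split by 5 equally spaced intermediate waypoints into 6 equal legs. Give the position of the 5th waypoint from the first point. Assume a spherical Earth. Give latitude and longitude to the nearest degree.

Convert each endpoint to a unit vector on the sphere (x = cos φ cos λ, y = cos φ sin λ, z = sin φ).
The central angle between the endpoints is δ = arccos(p₁·p₂) ≈ 2.770 rad (158.7°).
Interpolate at f = 5/6 with slerp weights a = sin((1−f)δ)/sin δ ≈ 1.228, b = sin(fδ)/sin δ ≈ 2.040.
p = a·p₁ + b·p₂ ≈ (-0.639, 0.751, -0.169); φ = arcsin(p_z) ≈ -9.72°, λ = atan2(p_y, p_x) ≈ 130.39°.

≈ (10°S, 130°E)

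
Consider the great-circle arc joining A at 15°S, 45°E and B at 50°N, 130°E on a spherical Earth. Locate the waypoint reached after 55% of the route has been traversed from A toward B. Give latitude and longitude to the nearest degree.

Write both endpoints as unit vectors p₁, p₂ with components (cos φ cos λ, cos φ sin λ, sin φ).
The central angle between the endpoints is δ = arccos(p₁·p₂) ≈ 1.715 rad (98.3°).
Interpolate at f = 0.55 with slerp weights a = sin((1−f)δ)/sin δ ≈ 0.705, b = sin(fδ)/sin δ ≈ 0.818.
p = a·p₁ + b·p₂ ≈ (0.143, 0.884, 0.444); φ = arcsin(p_z) ≈ 26.38°, λ = atan2(p_y, p_x) ≈ 80.79°.

≈ 26°N, 81°E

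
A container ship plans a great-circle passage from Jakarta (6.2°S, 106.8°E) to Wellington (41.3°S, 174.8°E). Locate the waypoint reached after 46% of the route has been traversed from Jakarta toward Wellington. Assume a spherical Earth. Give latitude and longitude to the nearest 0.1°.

Write both endpoints as unit vectors p₁, p₂ with components (cos φ cos λ, cos φ sin λ, sin φ).
The central angle between the endpoints is δ = arccos(p₁·p₂) ≈ 1.212 rad (69.4°).
Interpolate at f = 0.46 with slerp weights a = sin((1−f)δ)/sin δ ≈ 0.650, b = sin(fδ)/sin δ ≈ 0.565.
p = a·p₁ + b·p₂ ≈ (-0.610, 0.657, -0.443); φ = arcsin(p_z) ≈ -26.31°, λ = atan2(p_y, p_x) ≈ 132.85°.

≈ 26.3°S, 132.8°E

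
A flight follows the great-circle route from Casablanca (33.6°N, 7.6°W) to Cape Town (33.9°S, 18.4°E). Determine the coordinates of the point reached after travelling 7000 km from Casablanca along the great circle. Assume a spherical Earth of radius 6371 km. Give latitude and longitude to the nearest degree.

≈ 26°S, 15°E

Convert each endpoint to a unit vector on the sphere (x = cos φ cos λ, y = cos φ sin λ, z = sin φ).
The central angle between the endpoints is δ = arccos(p₁·p₂) ≈ 1.253 rad (71.8°). The total great-circle distance is δ·R ≈ 1.253 × 6371 ≈ 7981 km, so the target fraction is f = 7000/7981 ≈ 0.877.
Interpolate at f ≈ 0.877 with slerp weights a = sin((1−f)δ)/sin δ ≈ 0.162, b = sin(fδ)/sin δ ≈ 0.938.
p = a·p₁ + b·p₂ ≈ (0.872, 0.228, -0.434); φ = arcsin(p_z) ≈ -25.70°, λ = atan2(p_y, p_x) ≈ 14.65°.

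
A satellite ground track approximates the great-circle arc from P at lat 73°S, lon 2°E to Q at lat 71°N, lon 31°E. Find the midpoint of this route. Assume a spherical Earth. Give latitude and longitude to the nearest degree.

≈ lat 1°S, lon 17°E

The haversine formula gives a central angle δ ≈ 2.534 rad (145.2°) between the endpoints.
Interpolate at f = 1/2 with slerp weights a = sin((1−f)δ)/sin δ ≈ 1.671, b = sin(fδ)/sin δ ≈ 1.671.
p = a·p₁ + b·p₂ ≈ (0.955, 0.297, -0.018); φ = arcsin(p_z) ≈ -1.03°, λ = atan2(p_y, p_x) ≈ 17.30°.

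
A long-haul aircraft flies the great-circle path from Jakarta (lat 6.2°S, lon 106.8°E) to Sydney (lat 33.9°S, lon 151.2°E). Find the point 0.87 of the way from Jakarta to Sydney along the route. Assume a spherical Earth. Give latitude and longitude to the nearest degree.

≈ lat 31°S, lon 144°E

From cos δ = sin φ₁ sin φ₂ + cos φ₁ cos φ₂ cos Δλ, the central angle is δ ≈ 0.863 rad (49.5°).
Interpolate at f = 0.87 with slerp weights a = sin((1−f)δ)/sin δ ≈ 0.147, b = sin(fδ)/sin δ ≈ 0.898.
p = a·p₁ + b·p₂ ≈ (-0.695, 0.499, -0.517); φ = arcsin(p_z) ≈ -31.11°, λ = atan2(p_y, p_x) ≈ 144.32°.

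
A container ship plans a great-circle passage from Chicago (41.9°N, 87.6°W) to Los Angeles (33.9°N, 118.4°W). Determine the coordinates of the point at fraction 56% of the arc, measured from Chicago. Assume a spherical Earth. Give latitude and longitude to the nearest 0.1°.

≈ 38.4°N, 105.7°W

Write both endpoints as unit vectors p₁, p₂ with components (cos φ cos λ, cos φ sin λ, sin φ).
The central angle between the endpoints is δ = arccos(p₁·p₂) ≈ 0.444 rad (25.4°).
Interpolate at f = 0.56 with slerp weights a = sin((1−f)δ)/sin δ ≈ 0.452, b = sin(fδ)/sin δ ≈ 0.573.
p = a·p₁ + b·p₂ ≈ (-0.212, -0.754, 0.621); φ = arcsin(p_z) ≈ 38.41°, λ = atan2(p_y, p_x) ≈ -105.70°.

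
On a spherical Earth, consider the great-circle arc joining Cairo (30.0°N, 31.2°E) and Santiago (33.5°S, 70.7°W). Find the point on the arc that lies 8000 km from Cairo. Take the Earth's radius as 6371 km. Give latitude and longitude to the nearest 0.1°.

≈ (11.6°S, 29.8°W)

Convert each endpoint to a unit vector on the sphere (x = cos φ cos λ, y = cos φ sin λ, z = sin φ).
The central angle between the endpoints is δ = arccos(p₁·p₂) ≈ 2.010 rad (115.1°). The total great-circle distance is δ·R ≈ 2.010 × 6371 ≈ 12803 km, so the target fraction is f = 8000/12803 ≈ 0.625.
Interpolate at f ≈ 0.625 with slerp weights a = sin((1−f)δ)/sin δ ≈ 0.756, b = sin(fδ)/sin δ ≈ 1.050.
p = a·p₁ + b·p₂ ≈ (0.850, -0.487, -0.202); φ = arcsin(p_z) ≈ -11.63°, λ = atan2(p_y, p_x) ≈ -29.84°.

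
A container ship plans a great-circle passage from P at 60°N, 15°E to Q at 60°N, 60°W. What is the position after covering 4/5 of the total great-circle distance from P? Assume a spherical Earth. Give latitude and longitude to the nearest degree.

Write both endpoints as unit vectors p₁, p₂ with components (cos φ cos λ, cos φ sin λ, sin φ).
The central angle between the endpoints is δ = arccos(p₁·p₂) ≈ 0.619 rad (35.4°).
Interpolate at f = 4/5 with slerp weights a = sin((1−f)δ)/sin δ ≈ 0.213, b = sin(fδ)/sin δ ≈ 0.819.
p = a·p₁ + b·p₂ ≈ (0.308, -0.327, 0.894); φ = arcsin(p_z) ≈ 63.32°, λ = atan2(p_y, p_x) ≈ -46.77°.

≈ 63°N, 47°W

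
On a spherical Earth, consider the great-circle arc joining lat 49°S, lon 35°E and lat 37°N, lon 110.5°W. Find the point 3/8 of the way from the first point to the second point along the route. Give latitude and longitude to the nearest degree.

≈ lat 32°S, lon 40°W

From cos δ = sin φ₁ sin φ₂ + cos φ₁ cos φ₂ cos Δλ, the central angle is δ ≈ 2.659 rad (152.4°).
Interpolate at f = 3/8 with slerp weights a = sin((1−f)δ)/sin δ ≈ 2.148, b = sin(fδ)/sin δ ≈ 1.812.
p = a·p₁ + b·p₂ ≈ (0.647, -0.547, -0.531); φ = arcsin(p_z) ≈ -32.05°, λ = atan2(p_y, p_x) ≈ -40.19°.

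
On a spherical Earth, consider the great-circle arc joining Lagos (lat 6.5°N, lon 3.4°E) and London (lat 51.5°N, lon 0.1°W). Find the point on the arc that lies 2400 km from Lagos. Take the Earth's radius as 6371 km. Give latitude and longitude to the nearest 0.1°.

Write both endpoints as unit vectors p₁, p₂ with components (cos φ cos λ, cos φ sin λ, sin φ).
The central angle between the endpoints is δ = arccos(p₁·p₂) ≈ 0.787 rad (45.1°). The total great-circle distance is δ·R ≈ 0.787 × 6371 ≈ 5014 km, so the target fraction is f = 2400/5014 ≈ 0.479.
Interpolate at f ≈ 0.479 with slerp weights a = sin((1−f)δ)/sin δ ≈ 0.563, b = sin(fδ)/sin δ ≈ 0.519.
p = a·p₁ + b·p₂ ≈ (0.882, 0.033, 0.470); φ = arcsin(p_z) ≈ 28.05°, λ = atan2(p_y, p_x) ≈ 2.12°.

≈ lat 28.0°N, lon 2.1°E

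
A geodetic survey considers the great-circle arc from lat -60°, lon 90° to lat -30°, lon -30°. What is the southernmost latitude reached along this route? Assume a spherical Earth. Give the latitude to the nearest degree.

The great circle lies in the plane with unit normal n̂ = (p₁ × p₂)/|p₁ × p₂|.
Here n̂_z ≈ -0.384; the vertex latitude is φ_max = arccos|n̂_z| ≈ 67.4°.
Check via Clairaut: cos φ_max = |cos φ₁| · sin C = cos(60.0°)·sin(129.8°) ≈ 0.384, again giving ≈ 67.4°.

≈ -67°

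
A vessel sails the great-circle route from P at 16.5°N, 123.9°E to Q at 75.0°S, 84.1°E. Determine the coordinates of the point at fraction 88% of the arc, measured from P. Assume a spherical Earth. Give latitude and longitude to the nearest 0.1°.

≈ 65.1°S, 100.8°E

Write both endpoints as unit vectors p₁, p₂ with components (cos φ cos λ, cos φ sin λ, sin φ).
The central angle between the endpoints is δ = arccos(p₁·p₂) ≈ 1.655 rad (94.8°).
Interpolate at f = 0.88 with slerp weights a = sin((1−f)δ)/sin δ ≈ 0.198, b = sin(fδ)/sin δ ≈ 0.997.
p = a·p₁ + b·p₂ ≈ (-0.079, 0.414, -0.907); φ = arcsin(p_z) ≈ -65.06°, λ = atan2(p_y, p_x) ≈ 100.84°.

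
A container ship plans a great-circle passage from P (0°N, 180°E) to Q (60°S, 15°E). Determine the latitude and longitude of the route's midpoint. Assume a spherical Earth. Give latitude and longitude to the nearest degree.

≈ (58°S, 166°E)

The haversine formula gives a central angle δ ≈ 2.075 rad (118.9°) between the endpoints.
Interpolate at f = 1/2 with slerp weights a = sin((1−f)δ)/sin δ ≈ 0.983, b = sin(fδ)/sin δ ≈ 0.983.
p = a·p₁ + b·p₂ ≈ (-0.508, 0.127, -0.852); φ = arcsin(p_z) ≈ -58.39°, λ = atan2(p_y, p_x) ≈ 165.95°.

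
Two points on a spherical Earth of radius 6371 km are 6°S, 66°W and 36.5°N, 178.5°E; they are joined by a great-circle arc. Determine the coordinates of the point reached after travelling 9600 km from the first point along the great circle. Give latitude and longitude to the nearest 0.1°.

≈ 36.6°N, 146.9°W

The haversine formula gives a central angle δ ≈ 1.989 rad (114.0°) between the endpoints. The total great-circle distance is δ·R ≈ 1.989 × 6371 ≈ 12674 km, so the target fraction is f = 9600/12674 ≈ 0.757.
Interpolate at f ≈ 0.757 with slerp weights a = sin((1−f)δ)/sin δ ≈ 0.508, b = sin(fδ)/sin δ ≈ 1.092.
p = a·p₁ + b·p₂ ≈ (-0.672, -0.438, 0.597); φ = arcsin(p_z) ≈ 36.63°, λ = atan2(p_y, p_x) ≈ -146.90°.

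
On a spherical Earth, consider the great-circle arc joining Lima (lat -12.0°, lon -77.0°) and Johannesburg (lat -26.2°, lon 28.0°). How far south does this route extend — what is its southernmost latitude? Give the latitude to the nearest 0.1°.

The great circle lies in the plane with unit normal n̂ = (p₁ × p₂)/|p₁ × p₂|.
Here n̂_z ≈ +0.856; the vertex latitude is φ_max = arccos|n̂_z| ≈ 31.2°.

≈ -31.2°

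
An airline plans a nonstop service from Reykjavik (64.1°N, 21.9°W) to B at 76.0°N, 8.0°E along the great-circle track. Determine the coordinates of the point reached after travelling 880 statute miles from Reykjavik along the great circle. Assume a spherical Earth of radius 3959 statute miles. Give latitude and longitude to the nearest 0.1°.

≈ 74.4°N, 0.1°E

The haversine formula gives a central angle δ ≈ 0.267 rad (15.3°) between the endpoints. The total great-circle distance is δ·R ≈ 0.267 × 3959 ≈ 1059 mi, so the target fraction is f = 880/1059 ≈ 0.831.
Interpolate at f ≈ 0.831 with slerp weights a = sin((1−f)δ)/sin δ ≈ 0.171, b = sin(fδ)/sin δ ≈ 0.834.
p = a·p₁ + b·p₂ ≈ (0.269, 0.000, 0.963); φ = arcsin(p_z) ≈ 74.39°, λ = atan2(p_y, p_x) ≈ 0.05°.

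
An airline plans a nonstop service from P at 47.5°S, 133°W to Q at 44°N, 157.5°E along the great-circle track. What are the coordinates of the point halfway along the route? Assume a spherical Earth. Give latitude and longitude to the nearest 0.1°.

≈ 2.1°S, 169.0°W

The haversine formula gives a central angle δ ≈ 1.920 rad (110.0°) between the endpoints.
Interpolate at f = 1/2 with slerp weights a = sin((1−f)δ)/sin δ ≈ 0.872, b = sin(fδ)/sin δ ≈ 0.872.
p = a·p₁ + b·p₂ ≈ (-0.981, -0.191, -0.037); φ = arcsin(p_z) ≈ -2.13°, λ = atan2(p_y, p_x) ≈ -169.00°.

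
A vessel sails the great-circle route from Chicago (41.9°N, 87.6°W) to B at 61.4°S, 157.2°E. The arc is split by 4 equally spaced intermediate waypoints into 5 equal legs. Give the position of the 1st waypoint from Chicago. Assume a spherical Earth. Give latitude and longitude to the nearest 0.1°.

From cos δ = sin φ₁ sin φ₂ + cos φ₁ cos φ₂ cos Δλ, the central angle is δ ≈ 2.401 rad (137.6°).
Interpolate at f = 1/5 with slerp weights a = sin((1−f)δ)/sin δ ≈ 1.392, b = sin(fδ)/sin δ ≈ 0.685.
p = a·p₁ + b·p₂ ≈ (-0.259, -0.908, 0.329); φ = arcsin(p_z) ≈ 19.19°, λ = atan2(p_y, p_x) ≈ -105.90°.

≈ 19.2°N, 105.9°W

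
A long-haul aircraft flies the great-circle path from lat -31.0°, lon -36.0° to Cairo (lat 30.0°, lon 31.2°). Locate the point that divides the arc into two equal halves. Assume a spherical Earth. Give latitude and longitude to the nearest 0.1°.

Convert each endpoint to a unit vector on the sphere (x = cos φ cos λ, y = cos φ sin λ, z = sin φ).
The central angle between the endpoints is δ = arccos(p₁·p₂) ≈ 1.541 rad (88.3°).
Interpolate at f = 1/2 with slerp weights a = sin((1−f)δ)/sin δ ≈ 0.697, b = sin(fδ)/sin δ ≈ 0.697.
p = a·p₁ + b·p₂ ≈ (0.999, -0.038, -0.010); φ = arcsin(p_z) ≈ -0.60°, λ = atan2(p_y, p_x) ≈ -2.20°.

≈ lat -0.6°, lon -2.2°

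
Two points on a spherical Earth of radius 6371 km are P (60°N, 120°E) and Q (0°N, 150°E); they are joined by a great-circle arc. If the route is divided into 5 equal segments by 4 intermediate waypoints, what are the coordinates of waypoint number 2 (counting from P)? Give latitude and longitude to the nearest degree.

Convert each endpoint to a unit vector on the sphere (x = cos φ cos λ, y = cos φ sin λ, z = sin φ).
The central angle between the endpoints is δ = arccos(p₁·p₂) ≈ 1.123 rad (64.3°).
Interpolate at f = 2/5 with slerp weights a = sin((1−f)δ)/sin δ ≈ 0.692, b = sin(fδ)/sin δ ≈ 0.482.
p = a·p₁ + b·p₂ ≈ (-0.590, 0.541, 0.599); φ = arcsin(p_z) ≈ 36.83°, λ = atan2(p_y, p_x) ≈ 137.51°.

≈ (37°N, 138°E)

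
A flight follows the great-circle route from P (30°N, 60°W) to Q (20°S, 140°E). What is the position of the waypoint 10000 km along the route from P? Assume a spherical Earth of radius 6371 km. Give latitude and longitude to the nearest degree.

≈ (21°N, 163°W)

Write both endpoints as unit vectors p₁, p₂ with components (cos φ cos λ, cos φ sin λ, sin φ).
The central angle between the endpoints is δ = arccos(p₁·p₂) ≈ 2.781 rad (159.3°). The total great-circle distance is δ·R ≈ 2.781 × 6371 ≈ 17719 km, so the target fraction is f = 10000/17719 ≈ 0.564.
Interpolate at f ≈ 0.564 with slerp weights a = sin((1−f)δ)/sin δ ≈ 2.654, b = sin(fδ)/sin δ ≈ 2.835.
p = a·p₁ + b·p₂ ≈ (-0.892, -0.278, 0.357); φ = arcsin(p_z) ≈ 20.94°, λ = atan2(p_y, p_x) ≈ -162.68°.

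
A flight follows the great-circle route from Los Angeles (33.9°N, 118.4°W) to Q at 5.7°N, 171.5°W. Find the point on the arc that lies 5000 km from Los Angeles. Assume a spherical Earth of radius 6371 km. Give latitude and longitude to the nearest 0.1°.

The haversine formula gives a central angle δ ≈ 0.987 rad (56.5°) between the endpoints. The total great-circle distance is δ·R ≈ 0.987 × 6371 ≈ 6287 km, so the target fraction is f = 5000/6287 ≈ 0.795.
Interpolate at f ≈ 0.795 with slerp weights a = sin((1−f)δ)/sin δ ≈ 0.241, b = sin(fδ)/sin δ ≈ 0.847.
p = a·p₁ + b·p₂ ≈ (-0.929, -0.300, 0.218); φ = arcsin(p_z) ≈ 12.61°, λ = atan2(p_y, p_x) ≈ -162.08°.

≈ 12.6°N, 162.1°W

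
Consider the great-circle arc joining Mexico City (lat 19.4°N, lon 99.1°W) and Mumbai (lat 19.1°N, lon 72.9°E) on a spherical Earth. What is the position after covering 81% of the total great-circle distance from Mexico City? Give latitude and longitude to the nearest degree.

≈ lat 45°N, lon 65°E

Convert each endpoint to a unit vector on the sphere (x = cos φ cos λ, y = cos φ sin λ, z = sin φ).
The central angle between the endpoints is δ = arccos(p₁·p₂) ≈ 2.456 rad (140.7°).
Interpolate at f = 0.81 with slerp weights a = sin((1−f)δ)/sin δ ≈ 0.710, b = sin(fδ)/sin δ ≈ 1.443.
p = a·p₁ + b·p₂ ≈ (0.295, 0.642, 0.708); φ = arcsin(p_z) ≈ 45.08°, λ = atan2(p_y, p_x) ≈ 65.31°.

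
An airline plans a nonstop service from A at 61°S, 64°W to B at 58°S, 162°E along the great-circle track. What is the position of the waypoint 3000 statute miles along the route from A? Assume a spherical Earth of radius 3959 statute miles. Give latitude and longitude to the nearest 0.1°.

Write both endpoints as unit vectors p₁, p₂ with components (cos φ cos λ, cos φ sin λ, sin φ).
The central angle between the endpoints is δ = arccos(p₁·p₂) ≈ 0.972 rad (55.7°). The total great-circle distance is δ·R ≈ 0.972 × 3959 ≈ 3850 mi, so the target fraction is f = 3000/3850 ≈ 0.779.
Interpolate at f ≈ 0.779 with slerp weights a = sin((1−f)δ)/sin δ ≈ 0.258, b = sin(fδ)/sin δ ≈ 0.832.
p = a·p₁ + b·p₂ ≈ (-0.364, 0.024, -0.931); φ = arcsin(p_z) ≈ -68.58°, λ = atan2(p_y, p_x) ≈ 176.26°.

≈ 68.6°S, 176.3°E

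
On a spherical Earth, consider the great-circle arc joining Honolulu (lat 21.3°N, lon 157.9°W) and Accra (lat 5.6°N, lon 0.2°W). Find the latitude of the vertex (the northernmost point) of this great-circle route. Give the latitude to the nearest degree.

The great circle lies in the plane with unit normal n̂ = (p₁ × p₂)/|p₁ × p₂|.
Here n̂_z ≈ +0.619; the vertex latitude is φ_max = arccos|n̂_z| ≈ 51.8°.
Check via Clairaut: cos φ_max = |cos φ₁| · sin C = cos(21.3°)·sin(41.6°) ≈ 0.619, again giving ≈ 51.8°.

≈ 52°N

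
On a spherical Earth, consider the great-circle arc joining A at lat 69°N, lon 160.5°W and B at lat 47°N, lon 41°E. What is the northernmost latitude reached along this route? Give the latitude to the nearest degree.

≈ 84°N

The great circle lies in the plane with unit normal n̂ = (p₁ × p₂)/|p₁ × p₂|.
Here n̂_z ≈ -0.101; the vertex latitude is φ_max = arccos|n̂_z| ≈ 84.2°.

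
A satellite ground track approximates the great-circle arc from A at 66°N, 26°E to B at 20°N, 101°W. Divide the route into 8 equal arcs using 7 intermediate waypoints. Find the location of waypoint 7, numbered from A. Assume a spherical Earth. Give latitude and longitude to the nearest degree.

≈ 30°N, 97°W

Write both endpoints as unit vectors p₁, p₂ with components (cos φ cos λ, cos φ sin λ, sin φ).
The central angle between the endpoints is δ = arccos(p₁·p₂) ≈ 1.488 rad (85.3°).
Interpolate at f = 7/8 with slerp weights a = sin((1−f)δ)/sin δ ≈ 0.186, b = sin(fδ)/sin δ ≈ 0.967.
p = a·p₁ + b·p₂ ≈ (-0.106, -0.859, 0.500); φ = arcsin(p_z) ≈ 30.03°, λ = atan2(p_y, p_x) ≈ -97.01°.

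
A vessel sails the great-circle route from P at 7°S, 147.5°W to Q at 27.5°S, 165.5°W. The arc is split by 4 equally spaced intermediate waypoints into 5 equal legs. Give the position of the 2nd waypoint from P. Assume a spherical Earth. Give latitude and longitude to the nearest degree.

≈ 15°S, 154°W

From cos δ = sin φ₁ sin φ₂ + cos φ₁ cos φ₂ cos Δλ, the central angle is δ ≈ 0.466 rad (26.7°).
Interpolate at f = 2/5 with slerp weights a = sin((1−f)δ)/sin δ ≈ 0.614, b = sin(fδ)/sin δ ≈ 0.412.
p = a·p₁ + b·p₂ ≈ (-0.868, -0.419, -0.265); φ = arcsin(p_z) ≈ -15.38°, λ = atan2(p_y, p_x) ≈ -154.23°.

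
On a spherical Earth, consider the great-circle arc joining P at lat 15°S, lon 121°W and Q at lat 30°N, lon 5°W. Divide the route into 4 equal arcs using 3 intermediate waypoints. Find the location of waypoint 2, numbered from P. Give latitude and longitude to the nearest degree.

≈ lat 14°N, lon 68°W

Write both endpoints as unit vectors p₁, p₂ with components (cos φ cos λ, cos φ sin λ, sin φ).
The central angle between the endpoints is δ = arccos(p₁·p₂) ≈ 2.090 rad (119.7°).
Interpolate at f = 2/4 with slerp weights a = sin((1−f)δ)/sin δ ≈ 0.996, b = sin(fδ)/sin δ ≈ 0.996.
p = a·p₁ + b·p₂ ≈ (0.364, -0.900, 0.240); φ = arcsin(p_z) ≈ 13.90°, λ = atan2(p_y, p_x) ≈ -67.99°.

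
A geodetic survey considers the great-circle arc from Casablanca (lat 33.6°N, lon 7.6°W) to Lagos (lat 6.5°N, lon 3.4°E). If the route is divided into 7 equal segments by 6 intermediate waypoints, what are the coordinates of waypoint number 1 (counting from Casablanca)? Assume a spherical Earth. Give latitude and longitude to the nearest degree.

≈ lat 30°N, lon 6°W

Convert each endpoint to a unit vector on the sphere (x = cos φ cos λ, y = cos φ sin λ, z = sin φ).
The central angle between the endpoints is δ = arccos(p₁·p₂) ≈ 0.505 rad (29.0°).
Interpolate at f = 1/7 with slerp weights a = sin((1−f)δ)/sin δ ≈ 0.867, b = sin(fδ)/sin δ ≈ 0.149.
p = a·p₁ + b·p₂ ≈ (0.864, -0.087, 0.497); φ = arcsin(p_z) ≈ 29.78°, λ = atan2(p_y, p_x) ≈ -5.74°.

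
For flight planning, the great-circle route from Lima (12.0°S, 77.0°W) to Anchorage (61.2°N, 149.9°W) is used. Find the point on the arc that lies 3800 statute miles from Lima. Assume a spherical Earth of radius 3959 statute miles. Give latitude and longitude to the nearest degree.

Convert each endpoint to a unit vector on the sphere (x = cos φ cos λ, y = cos φ sin λ, z = sin φ).
The central angle between the endpoints is δ = arccos(p₁·p₂) ≈ 1.614 rad (92.5°). The total great-circle distance is δ·R ≈ 1.614 × 3959 ≈ 6392 mi, so the target fraction is f = 3800/6392 ≈ 0.595.
Interpolate at f ≈ 0.595 with slerp weights a = sin((1−f)δ)/sin δ ≈ 0.609, b = sin(fδ)/sin δ ≈ 0.820.
p = a·p₁ + b·p₂ ≈ (-0.208, -0.779, 0.592); φ = arcsin(p_z) ≈ 36.28°, λ = atan2(p_y, p_x) ≈ -104.93°.

≈ (36°N, 105°W)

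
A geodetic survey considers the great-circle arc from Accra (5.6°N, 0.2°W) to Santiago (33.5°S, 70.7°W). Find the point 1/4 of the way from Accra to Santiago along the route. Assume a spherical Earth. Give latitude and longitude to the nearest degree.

Write both endpoints as unit vectors p₁, p₂ with components (cos φ cos λ, cos φ sin λ, sin φ).
The central angle between the endpoints is δ = arccos(p₁·p₂) ≈ 1.346 rad (77.1°).
Interpolate at f = 1/4 with slerp weights a = sin((1−f)δ)/sin δ ≈ 0.868, b = sin(fδ)/sin δ ≈ 0.339.
p = a·p₁ + b·p₂ ≈ (0.958, -0.270, -0.102); φ = arcsin(p_z) ≈ -5.86°, λ = atan2(p_y, p_x) ≈ -15.72°.

≈ 6°S, 16°W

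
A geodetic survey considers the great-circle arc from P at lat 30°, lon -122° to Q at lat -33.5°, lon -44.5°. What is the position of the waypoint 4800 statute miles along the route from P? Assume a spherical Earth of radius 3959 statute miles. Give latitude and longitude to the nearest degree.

Convert each endpoint to a unit vector on the sphere (x = cos φ cos λ, y = cos φ sin λ, z = sin φ).
The central angle between the endpoints is δ = arccos(p₁·p₂) ≈ 1.691 rad (96.9°). The total great-circle distance is δ·R ≈ 1.691 × 3959 ≈ 6694 mi, so the target fraction is f = 4800/6694 ≈ 0.717.
Interpolate at f ≈ 0.717 with slerp weights a = sin((1−f)δ)/sin δ ≈ 0.464, b = sin(fδ)/sin δ ≈ 0.943.
p = a·p₁ + b·p₂ ≈ (0.348, -0.892, -0.289); φ = arcsin(p_z) ≈ -16.79°, λ = atan2(p_y, p_x) ≈ -68.67°.

≈ lat -17°, lon -69°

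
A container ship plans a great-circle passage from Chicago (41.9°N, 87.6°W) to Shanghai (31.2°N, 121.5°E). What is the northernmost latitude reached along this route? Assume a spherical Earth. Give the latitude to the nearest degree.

≈ 72°N

The great circle lies in the plane with unit normal n̂ = (p₁ × p₂)/|p₁ × p₂|.
Here n̂_z ≈ -0.317; the vertex latitude is φ_max = arccos|n̂_z| ≈ 71.5°.
Check via Clairaut: cos φ_max = |cos φ₁| · sin C = cos(41.9°)·sin(25.2°) ≈ 0.317, again giving ≈ 71.5°.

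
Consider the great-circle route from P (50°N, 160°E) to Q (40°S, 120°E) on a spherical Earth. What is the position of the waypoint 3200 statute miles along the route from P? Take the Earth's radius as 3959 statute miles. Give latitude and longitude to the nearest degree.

≈ (7°N, 139°E)

Convert each endpoint to a unit vector on the sphere (x = cos φ cos λ, y = cos φ sin λ, z = sin φ).
The central angle between the endpoints is δ = arccos(p₁·p₂) ≈ 1.686 rad (96.6°). The total great-circle distance is δ·R ≈ 1.686 × 3959 ≈ 6676 mi, so the target fraction is f = 3200/6676 ≈ 0.479.
Interpolate at f ≈ 0.479 with slerp weights a = sin((1−f)δ)/sin δ ≈ 0.775, b = sin(fδ)/sin δ ≈ 0.728.
p = a·p₁ + b·p₂ ≈ (-0.747, 0.653, 0.125); φ = arcsin(p_z) ≈ 7.21°, λ = atan2(p_y, p_x) ≈ 138.82°.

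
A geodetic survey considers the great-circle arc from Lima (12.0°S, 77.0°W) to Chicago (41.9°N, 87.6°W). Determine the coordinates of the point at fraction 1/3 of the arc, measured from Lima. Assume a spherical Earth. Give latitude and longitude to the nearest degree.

Convert each endpoint to a unit vector on the sphere (x = cos φ cos λ, y = cos φ sin λ, z = sin φ).
The central angle between the endpoints is δ = arccos(p₁·p₂) ≈ 0.956 rad (54.8°).
Interpolate at f = 1/3 with slerp weights a = sin((1−f)δ)/sin δ ≈ 0.728, b = sin(fδ)/sin δ ≈ 0.384.
p = a·p₁ + b·p₂ ≈ (0.172, -0.979, 0.105); φ = arcsin(p_z) ≈ 6.01°, λ = atan2(p_y, p_x) ≈ -80.03°.

≈ 6°N, 80°W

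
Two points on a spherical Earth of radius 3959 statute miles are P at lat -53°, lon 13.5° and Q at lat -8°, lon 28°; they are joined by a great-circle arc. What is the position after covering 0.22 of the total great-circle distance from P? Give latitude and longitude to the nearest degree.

Convert each endpoint to a unit vector on the sphere (x = cos φ cos λ, y = cos φ sin λ, z = sin φ).
The central angle between the endpoints is δ = arccos(p₁·p₂) ≈ 0.812 rad (46.5°).
Interpolate at f = 0.22 with slerp weights a = sin((1−f)δ)/sin δ ≈ 0.816, b = sin(fδ)/sin δ ≈ 0.245.
p = a·p₁ + b·p₂ ≈ (0.691, 0.228, -0.685); φ = arcsin(p_z) ≈ -43.27°, λ = atan2(p_y, p_x) ≈ 18.28°.

≈ lat -43°, lon 18°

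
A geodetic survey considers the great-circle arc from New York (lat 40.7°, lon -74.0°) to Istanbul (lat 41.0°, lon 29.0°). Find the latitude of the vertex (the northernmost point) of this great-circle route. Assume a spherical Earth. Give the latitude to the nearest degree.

The great circle lies in the plane with unit normal n̂ = (p₁ × p₂)/|p₁ × p₂|.
Here n̂_z ≈ +0.584; the vertex latitude is φ_max = arccos|n̂_z| ≈ 54.2°.
Check via Clairaut: cos φ_max = |cos φ₁| · sin C = cos(40.7°)·sin(50.4°) ≈ 0.584, again giving ≈ 54.2°.

≈ 54°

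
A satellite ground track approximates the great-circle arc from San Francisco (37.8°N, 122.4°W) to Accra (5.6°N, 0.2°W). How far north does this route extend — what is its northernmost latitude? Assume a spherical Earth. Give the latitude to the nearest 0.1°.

The great circle lies in the plane with unit normal n̂ = (p₁ × p₂)/|p₁ × p₂|.
Here n̂_z ≈ +0.713; the vertex latitude is φ_max = arccos|n̂_z| ≈ 44.5°.

≈ 44.5°N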